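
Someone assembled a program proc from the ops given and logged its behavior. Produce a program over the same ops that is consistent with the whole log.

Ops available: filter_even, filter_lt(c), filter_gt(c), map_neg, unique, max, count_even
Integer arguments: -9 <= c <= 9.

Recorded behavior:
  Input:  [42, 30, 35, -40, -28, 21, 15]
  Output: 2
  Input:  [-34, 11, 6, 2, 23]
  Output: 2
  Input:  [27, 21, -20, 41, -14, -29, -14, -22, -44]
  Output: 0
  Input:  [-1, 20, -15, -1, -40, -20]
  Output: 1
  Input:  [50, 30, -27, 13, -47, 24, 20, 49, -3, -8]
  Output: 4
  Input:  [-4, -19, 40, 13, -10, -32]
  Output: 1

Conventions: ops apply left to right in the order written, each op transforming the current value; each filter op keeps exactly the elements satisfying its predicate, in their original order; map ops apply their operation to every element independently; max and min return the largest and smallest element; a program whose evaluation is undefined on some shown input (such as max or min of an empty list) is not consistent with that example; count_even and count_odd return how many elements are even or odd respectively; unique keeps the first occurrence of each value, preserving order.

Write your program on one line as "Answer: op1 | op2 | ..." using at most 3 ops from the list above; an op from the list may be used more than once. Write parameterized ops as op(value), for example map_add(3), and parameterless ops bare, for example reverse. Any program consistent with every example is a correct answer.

filter_gt(1) | filter_even | count_even

Check, running the answer program on each example:
  [42, 30, 35, -40, -28, 21, 15] -> [42, 30, 35, 21, 15] -> [42, 30] -> 2
  [-34, 11, 6, 2, 23] -> [11, 6, 2, 23] -> [6, 2] -> 2
  [27, 21, -20, 41, -14, -29, -14, -22, -44] -> [27, 21, 41] -> [] -> 0
  [-1, 20, -15, -1, -40, -20] -> [20] -> [20] -> 1
  [50, 30, -27, 13, -47, 24, 20, 49, -3, -8] -> [50, 30, 13, 24, 20, 49] -> [50, 30, 24, 20] -> 4
  [-4, -19, 40, 13, -10, -32] -> [40, 13] -> [40] -> 1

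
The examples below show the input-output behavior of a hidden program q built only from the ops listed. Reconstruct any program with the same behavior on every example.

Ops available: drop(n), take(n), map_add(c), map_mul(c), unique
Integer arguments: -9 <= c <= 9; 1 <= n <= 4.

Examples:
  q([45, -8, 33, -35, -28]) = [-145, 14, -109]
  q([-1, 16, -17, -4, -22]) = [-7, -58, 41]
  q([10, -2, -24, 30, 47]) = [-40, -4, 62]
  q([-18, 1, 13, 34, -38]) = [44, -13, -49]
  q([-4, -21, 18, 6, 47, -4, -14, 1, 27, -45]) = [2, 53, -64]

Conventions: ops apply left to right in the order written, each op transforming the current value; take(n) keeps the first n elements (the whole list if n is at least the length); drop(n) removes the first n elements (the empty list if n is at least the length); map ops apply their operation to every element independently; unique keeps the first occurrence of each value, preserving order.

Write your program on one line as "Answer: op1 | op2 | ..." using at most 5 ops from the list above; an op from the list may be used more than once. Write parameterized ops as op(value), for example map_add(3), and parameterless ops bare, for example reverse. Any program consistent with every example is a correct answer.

map_add(5) | take(3) | map_mul(-3) | map_add(5)

Check, running the answer program on each example:
  [45, -8, 33, -35, -28] -> [50, -3, 38, -30, -23] -> [50, -3, 38] -> [-150, 9, -114] -> [-145, 14, -109]
  [-1, 16, -17, -4, -22] -> [4, 21, -12, 1, -17] -> [4, 21, -12] -> [-12, -63, 36] -> [-7, -58, 41]
  [10, -2, -24, 30, 47] -> [15, 3, -19, 35, 52] -> [15, 3, -19] -> [-45, -9, 57] -> [-40, -4, 62]
  [-18, 1, 13, 34, -38] -> [-13, 6, 18, 39, -33] -> [-13, 6, 18] -> [39, -18, -54] -> [44, -13, -49]
  [-4, -21, 18, 6, 47, -4, -14, 1, 27, -45] -> [1, -16, 23, 11, 52, 1, -9, 6, 32, -40] -> [1, -16, 23] -> [-3, 48, -69] -> [2, 53, -64]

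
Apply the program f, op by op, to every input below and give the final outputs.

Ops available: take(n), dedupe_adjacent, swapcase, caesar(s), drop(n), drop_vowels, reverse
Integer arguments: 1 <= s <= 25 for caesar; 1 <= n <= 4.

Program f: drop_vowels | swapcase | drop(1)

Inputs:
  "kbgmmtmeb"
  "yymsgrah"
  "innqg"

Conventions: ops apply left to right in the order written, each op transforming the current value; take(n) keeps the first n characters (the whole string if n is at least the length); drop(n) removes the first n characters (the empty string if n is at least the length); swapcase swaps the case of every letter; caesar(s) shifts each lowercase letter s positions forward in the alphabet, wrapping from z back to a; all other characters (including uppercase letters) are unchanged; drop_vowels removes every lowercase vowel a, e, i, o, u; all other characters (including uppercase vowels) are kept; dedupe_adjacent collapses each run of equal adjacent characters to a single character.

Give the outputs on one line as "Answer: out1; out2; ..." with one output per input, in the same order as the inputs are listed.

"BGMMTMB"; "YMSGRH"; "NQG"

Execution, op by op:
  "kbgmmtmeb" -> "kbgmmtmb" -> "KBGMMTMB" -> "BGMMTMB"
  "yymsgrah" -> "yymsgrh" -> "YYMSGRH" -> "YMSGRH"
  "innqg" -> "nnqg" -> "NNQG" -> "NQG"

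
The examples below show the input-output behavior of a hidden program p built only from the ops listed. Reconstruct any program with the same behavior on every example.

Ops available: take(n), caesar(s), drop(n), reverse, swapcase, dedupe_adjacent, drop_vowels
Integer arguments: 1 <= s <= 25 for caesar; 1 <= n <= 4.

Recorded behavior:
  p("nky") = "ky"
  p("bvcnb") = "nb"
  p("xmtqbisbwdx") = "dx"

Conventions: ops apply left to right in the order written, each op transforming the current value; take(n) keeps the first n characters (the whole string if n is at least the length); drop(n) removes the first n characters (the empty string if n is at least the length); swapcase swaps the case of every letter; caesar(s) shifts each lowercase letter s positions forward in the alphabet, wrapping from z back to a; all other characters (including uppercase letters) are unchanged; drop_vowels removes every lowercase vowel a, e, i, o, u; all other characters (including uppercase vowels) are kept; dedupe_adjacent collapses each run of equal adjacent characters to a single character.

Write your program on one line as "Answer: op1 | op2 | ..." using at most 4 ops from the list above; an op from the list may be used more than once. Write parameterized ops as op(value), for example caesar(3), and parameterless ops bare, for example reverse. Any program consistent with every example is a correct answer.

drop_vowels | reverse | take(2) | reverse

Check, running the answer program on each example:
  "nky" -> "nky" -> "ykn" -> "yk" -> "ky"
  "bvcnb" -> "bvcnb" -> "bncvb" -> "bn" -> "nb"
  "xmtqbisbwdx" -> "xmtqbsbwdx" -> "xdwbsbqtmx" -> "xd" -> "dx"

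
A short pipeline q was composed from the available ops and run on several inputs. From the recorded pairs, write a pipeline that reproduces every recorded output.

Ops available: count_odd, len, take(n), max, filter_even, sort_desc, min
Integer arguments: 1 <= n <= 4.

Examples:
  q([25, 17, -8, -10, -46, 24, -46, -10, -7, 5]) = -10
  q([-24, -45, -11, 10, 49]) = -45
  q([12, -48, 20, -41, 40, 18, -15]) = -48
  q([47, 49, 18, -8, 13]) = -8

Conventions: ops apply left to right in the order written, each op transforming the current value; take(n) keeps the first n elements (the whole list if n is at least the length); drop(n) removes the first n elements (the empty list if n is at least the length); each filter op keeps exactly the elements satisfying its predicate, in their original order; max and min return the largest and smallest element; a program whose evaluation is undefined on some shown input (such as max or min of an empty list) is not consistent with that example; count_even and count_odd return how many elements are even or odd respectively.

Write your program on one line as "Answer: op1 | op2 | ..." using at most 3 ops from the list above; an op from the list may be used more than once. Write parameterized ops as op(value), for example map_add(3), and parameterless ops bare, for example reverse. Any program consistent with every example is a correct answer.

take(4) | min

Check, running the answer program on each example:
  [25, 17, -8, -10, -46, 24, -46, -10, -7, 5] -> [25, 17, -8, -10] -> -10
  [-24, -45, -11, 10, 49] -> [-24, -45, -11, 10] -> -45
  [12, -48, 20, -41, 40, 18, -15] -> [12, -48, 20, -41] -> -48
  [47, 49, 18, -8, 13] -> [47, 49, 18, -8] -> -8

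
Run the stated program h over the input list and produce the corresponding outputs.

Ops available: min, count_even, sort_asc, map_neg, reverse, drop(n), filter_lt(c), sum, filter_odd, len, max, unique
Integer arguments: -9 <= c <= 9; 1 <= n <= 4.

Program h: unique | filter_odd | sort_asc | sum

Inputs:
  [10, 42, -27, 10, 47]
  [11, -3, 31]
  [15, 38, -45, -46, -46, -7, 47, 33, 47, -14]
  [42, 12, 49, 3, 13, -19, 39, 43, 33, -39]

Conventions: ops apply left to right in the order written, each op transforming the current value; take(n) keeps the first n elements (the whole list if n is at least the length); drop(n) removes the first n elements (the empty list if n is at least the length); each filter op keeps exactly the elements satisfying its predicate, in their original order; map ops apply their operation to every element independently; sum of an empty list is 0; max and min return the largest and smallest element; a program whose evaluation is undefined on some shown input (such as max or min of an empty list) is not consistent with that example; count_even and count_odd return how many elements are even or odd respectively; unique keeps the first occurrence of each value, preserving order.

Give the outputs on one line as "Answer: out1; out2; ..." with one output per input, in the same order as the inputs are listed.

20; 39; 43; 122

Execution, op by op:
  [10, 42, -27, 10, 47] -> [10, 42, -27, 47] -> [-27, 47] -> [-27, 47] -> 20
  [11, -3, 31] -> [11, -3, 31] -> [11, -3, 31] -> [-3, 11, 31] -> 39
  [15, 38, -45, -46, -46, -7, 47, 33, 47, -14] -> [15, 38, -45, -46, -7, 47, 33, -14] -> [15, -45, -7, 47, 33] -> [-45, -7, 15, 33, 47] -> 43
  [42, 12, 49, 3, 13, -19, 39, 43, 33, -39] -> [42, 12, 49, 3, 13, -19, 39, 43, 33, -39] -> [49, 3, 13, -19, 39, 43, 33, -39] -> [-39, -19, 3, 13, 33, 39, 43, 49] -> 122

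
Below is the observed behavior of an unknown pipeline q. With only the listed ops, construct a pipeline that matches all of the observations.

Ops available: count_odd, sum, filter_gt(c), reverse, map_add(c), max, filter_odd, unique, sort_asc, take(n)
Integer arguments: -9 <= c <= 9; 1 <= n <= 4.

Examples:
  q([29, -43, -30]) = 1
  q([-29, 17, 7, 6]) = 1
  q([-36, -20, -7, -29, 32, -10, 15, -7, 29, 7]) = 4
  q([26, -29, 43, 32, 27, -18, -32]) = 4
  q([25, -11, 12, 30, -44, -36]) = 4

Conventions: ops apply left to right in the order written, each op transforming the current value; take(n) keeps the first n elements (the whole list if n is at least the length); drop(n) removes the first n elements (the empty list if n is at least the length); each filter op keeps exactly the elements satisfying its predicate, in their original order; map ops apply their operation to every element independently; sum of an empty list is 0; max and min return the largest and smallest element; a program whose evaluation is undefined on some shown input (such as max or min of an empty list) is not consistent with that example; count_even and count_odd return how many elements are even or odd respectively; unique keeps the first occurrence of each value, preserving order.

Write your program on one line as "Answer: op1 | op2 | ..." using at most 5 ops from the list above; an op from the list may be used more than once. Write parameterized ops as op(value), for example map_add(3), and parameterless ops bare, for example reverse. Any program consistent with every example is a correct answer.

reverse | map_add(-1) | unique | count_odd

Check, running the answer program on each example:
  [29, -43, -30] -> [-30, -43, 29] -> [-31, -44, 28] -> [-31, -44, 28] -> 1
  [-29, 17, 7, 6] -> [6, 7, 17, -29] -> [5, 6, 16, -30] -> [5, 6, 16, -30] -> 1
  [-36, -20, -7, -29, 32, -10, 15, -7, 29, 7] -> [7, 29, -7, 15, -10, 32, -29, -7, -20, -36] -> [6, 28, -8, 14, -11, 31, -30, -8, -21, -37] -> [6, 28, -8, 14, -11, 31, -30, -21, -37] -> 4
  [26, -29, 43, 32, 27, -18, -32] -> [-32, -18, 27, 32, 43, -29, 26] -> [-33, -19, 26, 31, 42, -30, 25] -> [-33, -19, 26, 31, 42, -30, 25] -> 4
  [25, -11, 12, 30, -44, -36] -> [-36, -44, 30, 12, -11, 25] -> [-37, -45, 29, 11, -12, 24] -> [-37, -45, 29, 11, -12, 24] -> 4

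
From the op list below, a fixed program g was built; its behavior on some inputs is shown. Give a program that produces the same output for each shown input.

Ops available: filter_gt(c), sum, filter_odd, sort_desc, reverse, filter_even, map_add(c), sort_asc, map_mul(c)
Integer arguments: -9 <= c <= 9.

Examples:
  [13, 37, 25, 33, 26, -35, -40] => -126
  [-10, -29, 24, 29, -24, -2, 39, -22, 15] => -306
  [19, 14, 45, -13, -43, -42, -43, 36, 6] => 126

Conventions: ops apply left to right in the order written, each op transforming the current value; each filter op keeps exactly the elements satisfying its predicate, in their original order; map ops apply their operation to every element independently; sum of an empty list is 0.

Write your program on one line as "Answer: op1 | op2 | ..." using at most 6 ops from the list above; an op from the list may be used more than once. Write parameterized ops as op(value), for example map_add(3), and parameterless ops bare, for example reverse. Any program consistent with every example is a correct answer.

sort_desc | sort_asc | map_mul(9) | filter_even | sum

Check, running the answer program on each example:
  [13, 37, 25, 33, 26, -35, -40] -> [37, 33, 26, 25, 13, -35, -40] -> [-40, -35, 13, 25, 26, 33, 37] -> [-360, -315, 117, 225, 234, 297, 333] -> [-360, 234] -> -126
  [-10, -29, 24, 29, -24, -2, 39, -22, 15] -> [39, 29, 24, 15, -2, -10, -22, -24, -29] -> [-29, -24, -22, -10, -2, 15, 24, 29, 39] -> [-261, -216, -198, -90, -18, 135, 216, 261, 351] -> [-216, -198, -90, -18, 216] -> -306
  [19, 14, 45, -13, -43, -42, -43, 36, 6] -> [45, 36, 19, 14, 6, -13, -42, -43, -43] -> [-43, -43, -42, -13, 6, 14, 19, 36, 45] -> [-387, -387, -378, -117, 54, 126, 171, 324, 405] -> [-378, 54, 126, 324] -> 126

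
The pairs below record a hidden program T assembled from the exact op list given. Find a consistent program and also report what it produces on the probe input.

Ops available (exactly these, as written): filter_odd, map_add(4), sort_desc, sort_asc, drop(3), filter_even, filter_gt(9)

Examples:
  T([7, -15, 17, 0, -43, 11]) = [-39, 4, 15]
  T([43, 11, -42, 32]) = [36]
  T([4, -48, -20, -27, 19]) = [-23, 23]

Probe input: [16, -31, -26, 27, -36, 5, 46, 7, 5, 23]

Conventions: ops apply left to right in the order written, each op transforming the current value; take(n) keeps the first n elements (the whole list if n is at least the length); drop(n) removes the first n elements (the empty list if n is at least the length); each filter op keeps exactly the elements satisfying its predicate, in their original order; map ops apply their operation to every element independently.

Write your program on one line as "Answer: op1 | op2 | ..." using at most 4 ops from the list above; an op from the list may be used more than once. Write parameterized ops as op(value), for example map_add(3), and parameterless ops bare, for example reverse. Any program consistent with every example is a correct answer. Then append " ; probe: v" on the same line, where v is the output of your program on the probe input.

drop(3) | map_add(4) | sort_asc ; probe: [-32, 9, 9, 11, 27, 31, 50]

Check, running the answer program on each example:
  [7, -15, 17, 0, -43, 11] -> [0, -43, 11] -> [4, -39, 15] -> [-39, 4, 15]
  [43, 11, -42, 32] -> [32] -> [36] -> [36]
  [4, -48, -20, -27, 19] -> [-27, 19] -> [-23, 23] -> [-23, 23]
  probe: [16, -31, -26, 27, -36, 5, 46, 7, 5, 23] -> [27, -36, 5, 46, 7, 5, 23] -> [31, -32, 9, 50, 11, 9, 27] -> [-32, 9, 9, 11, 27, 31, 50]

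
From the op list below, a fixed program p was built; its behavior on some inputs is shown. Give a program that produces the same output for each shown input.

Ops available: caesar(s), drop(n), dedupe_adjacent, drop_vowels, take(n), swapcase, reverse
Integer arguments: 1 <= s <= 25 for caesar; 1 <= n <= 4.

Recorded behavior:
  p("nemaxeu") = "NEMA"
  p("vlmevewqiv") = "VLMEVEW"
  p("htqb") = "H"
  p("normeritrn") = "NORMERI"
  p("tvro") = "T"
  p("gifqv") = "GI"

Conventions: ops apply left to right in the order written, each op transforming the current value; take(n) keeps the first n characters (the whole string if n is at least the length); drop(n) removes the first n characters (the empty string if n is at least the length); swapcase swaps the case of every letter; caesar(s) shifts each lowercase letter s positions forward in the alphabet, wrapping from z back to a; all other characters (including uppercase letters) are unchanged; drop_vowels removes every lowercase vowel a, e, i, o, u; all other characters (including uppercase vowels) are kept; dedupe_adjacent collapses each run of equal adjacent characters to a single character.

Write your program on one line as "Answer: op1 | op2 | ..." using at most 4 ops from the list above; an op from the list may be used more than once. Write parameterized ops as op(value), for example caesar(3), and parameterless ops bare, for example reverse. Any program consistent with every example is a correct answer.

reverse | drop(3) | reverse | swapcase

Check, running the answer program on each example:
  "nemaxeu" -> "uexamen" -> "amen" -> "nema" -> "NEMA"
  "vlmevewqiv" -> "viqwevemlv" -> "wevemlv" -> "vlmevew" -> "VLMEVEW"
  "htqb" -> "bqth" -> "h" -> "h" -> "H"
  "normeritrn" -> "nrtiremron" -> "iremron" -> "normeri" -> "NORMERI"
  "tvro" -> "orvt" -> "t" -> "t" -> "T"
  "gifqv" -> "vqfig" -> "ig" -> "gi" -> "GI"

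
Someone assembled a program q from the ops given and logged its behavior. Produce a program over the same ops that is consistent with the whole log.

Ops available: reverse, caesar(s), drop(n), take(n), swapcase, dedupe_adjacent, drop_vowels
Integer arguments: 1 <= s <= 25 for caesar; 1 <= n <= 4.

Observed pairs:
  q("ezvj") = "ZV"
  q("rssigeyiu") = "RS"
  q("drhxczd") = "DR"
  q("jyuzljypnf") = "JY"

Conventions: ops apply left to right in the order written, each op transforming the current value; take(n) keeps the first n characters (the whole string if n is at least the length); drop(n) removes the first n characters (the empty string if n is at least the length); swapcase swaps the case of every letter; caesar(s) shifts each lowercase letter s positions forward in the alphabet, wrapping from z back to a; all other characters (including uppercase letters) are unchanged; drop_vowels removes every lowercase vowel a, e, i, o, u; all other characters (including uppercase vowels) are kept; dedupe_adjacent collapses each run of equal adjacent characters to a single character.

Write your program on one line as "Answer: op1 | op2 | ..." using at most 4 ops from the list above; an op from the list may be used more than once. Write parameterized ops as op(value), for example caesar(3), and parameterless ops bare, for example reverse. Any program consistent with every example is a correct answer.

dedupe_adjacent | drop_vowels | take(2) | swapcase

Check, running the answer program on each example:
  "ezvj" -> "ezvj" -> "zvj" -> "zv" -> "ZV"
  "rssigeyiu" -> "rsigeyiu" -> "rsgy" -> "rs" -> "RS"
  "drhxczd" -> "drhxczd" -> "drhxczd" -> "dr" -> "DR"
  "jyuzljypnf" -> "jyuzljypnf" -> "jyzljypnf" -> "jy" -> "JY"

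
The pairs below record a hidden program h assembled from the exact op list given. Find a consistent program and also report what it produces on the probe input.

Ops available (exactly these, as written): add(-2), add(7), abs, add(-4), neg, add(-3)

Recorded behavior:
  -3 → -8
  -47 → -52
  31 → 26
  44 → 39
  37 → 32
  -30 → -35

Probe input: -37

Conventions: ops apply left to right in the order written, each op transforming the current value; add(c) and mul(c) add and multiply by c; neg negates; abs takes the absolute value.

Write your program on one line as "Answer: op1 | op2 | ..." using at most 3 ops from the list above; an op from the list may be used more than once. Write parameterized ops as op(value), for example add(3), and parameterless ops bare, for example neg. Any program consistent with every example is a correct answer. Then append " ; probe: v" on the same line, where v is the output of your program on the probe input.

add(-3) | add(-2) ; probe: -42

Check, running the answer program on each example:
  -3 -> -6 -> -8
  -47 -> -50 -> -52
  31 -> 28 -> 26
  44 -> 41 -> 39
  37 -> 34 -> 32
  -30 -> -33 -> -35
  probe: -37 -> -40 -> -42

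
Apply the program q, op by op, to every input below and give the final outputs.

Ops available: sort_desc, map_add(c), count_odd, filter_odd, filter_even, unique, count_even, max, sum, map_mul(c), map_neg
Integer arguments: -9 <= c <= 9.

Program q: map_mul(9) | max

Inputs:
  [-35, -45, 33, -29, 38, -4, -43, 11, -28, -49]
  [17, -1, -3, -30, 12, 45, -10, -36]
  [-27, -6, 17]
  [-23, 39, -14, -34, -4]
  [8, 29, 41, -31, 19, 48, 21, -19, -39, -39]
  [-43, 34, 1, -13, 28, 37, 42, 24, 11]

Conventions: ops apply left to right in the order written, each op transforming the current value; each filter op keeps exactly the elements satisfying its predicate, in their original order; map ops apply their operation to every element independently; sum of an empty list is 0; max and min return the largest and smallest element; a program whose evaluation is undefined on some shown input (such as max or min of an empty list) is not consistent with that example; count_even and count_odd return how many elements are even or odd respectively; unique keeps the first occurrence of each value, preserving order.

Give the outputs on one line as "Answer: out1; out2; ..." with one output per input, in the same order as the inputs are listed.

342; 405; 153; 351; 432; 378

Execution, op by op:
  [-35, -45, 33, -29, 38, -4, -43, 11, -28, -49] -> [-315, -405, 297, -261, 342, -36, -387, 99, -252, -441] -> 342
  [17, -1, -3, -30, 12, 45, -10, -36] -> [153, -9, -27, -270, 108, 405, -90, -324] -> 405
  [-27, -6, 17] -> [-243, -54, 153] -> 153
  [-23, 39, -14, -34, -4] -> [-207, 351, -126, -306, -36] -> 351
  [8, 29, 41, -31, 19, 48, 21, -19, -39, -39] -> [72, 261, 369, -279, 171, 432, 189, -171, -351, -351] -> 432
  [-43, 34, 1, -13, 28, 37, 42, 24, 11] -> [-387, 306, 9, -117, 252, 333, 378, 216, 99] -> 378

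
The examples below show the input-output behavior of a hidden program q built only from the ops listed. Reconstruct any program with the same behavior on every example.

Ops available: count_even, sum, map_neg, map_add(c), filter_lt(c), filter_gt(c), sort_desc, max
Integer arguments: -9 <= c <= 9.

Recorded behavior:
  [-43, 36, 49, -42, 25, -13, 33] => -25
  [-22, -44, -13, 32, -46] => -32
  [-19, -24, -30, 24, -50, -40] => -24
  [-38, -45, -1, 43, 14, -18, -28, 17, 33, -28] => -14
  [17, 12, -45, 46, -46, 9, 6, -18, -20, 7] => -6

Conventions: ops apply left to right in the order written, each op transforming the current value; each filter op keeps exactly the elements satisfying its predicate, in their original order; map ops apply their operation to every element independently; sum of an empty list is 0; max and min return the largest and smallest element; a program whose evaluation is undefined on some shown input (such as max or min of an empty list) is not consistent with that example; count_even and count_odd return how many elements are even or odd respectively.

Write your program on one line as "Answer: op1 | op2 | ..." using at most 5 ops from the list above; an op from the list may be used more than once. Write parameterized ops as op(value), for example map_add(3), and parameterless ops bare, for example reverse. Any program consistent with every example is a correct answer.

filter_gt(0) | sort_desc | map_neg | max

Check, running the answer program on each example:
  [-43, 36, 49, -42, 25, -13, 33] -> [36, 49, 25, 33] -> [49, 36, 33, 25] -> [-49, -36, -33, -25] -> -25
  [-22, -44, -13, 32, -46] -> [32] -> [32] -> [-32] -> -32
  [-19, -24, -30, 24, -50, -40] -> [24] -> [24] -> [-24] -> -24
  [-38, -45, -1, 43, 14, -18, -28, 17, 33, -28] -> [43, 14, 17, 33] -> [43, 33, 17, 14] -> [-43, -33, -17, -14] -> -14
  [17, 12, -45, 46, -46, 9, 6, -18, -20, 7] -> [17, 12, 46, 9, 6, 7] -> [46, 17, 12, 9, 7, 6] -> [-46, -17, -12, -9, -7, -6] -> -6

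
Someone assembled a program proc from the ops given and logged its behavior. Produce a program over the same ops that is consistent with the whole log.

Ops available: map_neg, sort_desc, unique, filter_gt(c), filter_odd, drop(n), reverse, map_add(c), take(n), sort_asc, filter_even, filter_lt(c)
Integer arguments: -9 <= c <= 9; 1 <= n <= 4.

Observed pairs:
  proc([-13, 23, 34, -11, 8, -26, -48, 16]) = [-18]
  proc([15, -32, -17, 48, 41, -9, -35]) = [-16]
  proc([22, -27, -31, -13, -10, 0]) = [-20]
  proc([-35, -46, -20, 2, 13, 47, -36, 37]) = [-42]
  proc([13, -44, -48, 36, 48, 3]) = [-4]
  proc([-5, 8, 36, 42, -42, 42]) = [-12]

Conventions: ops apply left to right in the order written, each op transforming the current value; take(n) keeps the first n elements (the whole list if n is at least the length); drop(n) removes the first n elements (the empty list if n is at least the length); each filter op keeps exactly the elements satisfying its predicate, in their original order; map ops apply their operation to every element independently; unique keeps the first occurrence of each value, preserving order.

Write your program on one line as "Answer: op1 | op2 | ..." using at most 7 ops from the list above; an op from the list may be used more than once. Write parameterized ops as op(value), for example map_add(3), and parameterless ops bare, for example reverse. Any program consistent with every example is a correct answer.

filter_lt(9) | sort_asc | map_add(-7) | filter_even | sort_desc | take(1)

Check, running the answer program on each example:
  [-13, 23, 34, -11, 8, -26, -48, 16] -> [-13, -11, 8, -26, -48] -> [-48, -26, -13, -11, 8] -> [-55, -33, -20, -18, 1] -> [-20, -18] -> [-18, -20] -> [-18]
  [15, -32, -17, 48, 41, -9, -35] -> [-32, -17, -9, -35] -> [-35, -32, -17, -9] -> [-42, -39, -24, -16] -> [-42, -24, -16] -> [-16, -24, -42] -> [-16]
  [22, -27, -31, -13, -10, 0] -> [-27, -31, -13, -10, 0] -> [-31, -27, -13, -10, 0] -> [-38, -34, -20, -17, -7] -> [-38, -34, -20] -> [-20, -34, -38] -> [-20]
  [-35, -46, -20, 2, 13, 47, -36, 37] -> [-35, -46, -20, 2, -36] -> [-46, -36, -35, -20, 2] -> [-53, -43, -42, -27, -5] -> [-42] -> [-42] -> [-42]
  [13, -44, -48, 36, 48, 3] -> [-44, -48, 3] -> [-48, -44, 3] -> [-55, -51, -4] -> [-4] -> [-4] -> [-4]
  [-5, 8, 36, 42, -42, 42] -> [-5, 8, -42] -> [-42, -5, 8] -> [-49, -12, 1] -> [-12] -> [-12] -> [-12]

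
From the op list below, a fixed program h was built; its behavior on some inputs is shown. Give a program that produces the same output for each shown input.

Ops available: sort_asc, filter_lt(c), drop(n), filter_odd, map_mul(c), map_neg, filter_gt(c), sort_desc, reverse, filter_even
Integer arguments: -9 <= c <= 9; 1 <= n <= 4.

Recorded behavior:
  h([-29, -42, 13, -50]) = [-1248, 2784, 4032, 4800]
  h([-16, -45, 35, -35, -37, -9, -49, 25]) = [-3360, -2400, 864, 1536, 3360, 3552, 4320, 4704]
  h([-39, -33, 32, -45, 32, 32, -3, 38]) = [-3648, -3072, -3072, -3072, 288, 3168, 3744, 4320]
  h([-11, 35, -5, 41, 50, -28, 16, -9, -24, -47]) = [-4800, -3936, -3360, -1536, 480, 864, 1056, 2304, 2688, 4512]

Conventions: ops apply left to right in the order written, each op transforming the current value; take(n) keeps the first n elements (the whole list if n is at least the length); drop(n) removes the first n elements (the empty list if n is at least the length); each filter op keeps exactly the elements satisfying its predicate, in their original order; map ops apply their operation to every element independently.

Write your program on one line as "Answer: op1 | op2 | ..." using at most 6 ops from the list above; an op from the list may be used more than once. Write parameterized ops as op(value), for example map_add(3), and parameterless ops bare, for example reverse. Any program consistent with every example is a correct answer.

map_mul(-3) | sort_desc | map_mul(-1) | map_mul(-8) | sort_asc | map_mul(4)

Check, running the answer program on each example:
  [-29, -42, 13, -50] -> [87, 126, -39, 150] -> [150, 126, 87, -39] -> [-150, -126, -87, 39] -> [1200, 1008, 696, -312] -> [-312, 696, 1008, 1200] -> [-1248, 2784, 4032, 4800]
  [-16, -45, 35, -35, -37, -9, -49, 25] -> [48, 135, -105, 105, 111, 27, 147, -75] -> [147, 135, 111, 105, 48, 27, -75, -105] -> [-147, -135, -111, -105, -48, -27, 75, 105] -> [1176, 1080, 888, 840, 384, 216, -600, -840] -> [-840, -600, 216, 384, 840, 888, 1080, 1176] -> [-3360, -2400, 864, 1536, 3360, 3552, 4320, 4704]
  [-39, -33, 32, -45, 32, 32, -3, 38] -> [117, 99, -96, 135, -96, -96, 9, -114] -> [135, 117, 99, 9, -96, -96, -96, -114] -> [-135, -117, -99, -9, 96, 96, 96, 114] -> [1080, 936, 792, 72, -768, -768, -768, -912] -> [-912, -768, -768, -768, 72, 792, 936, 1080] -> [-3648, -3072, -3072, -3072, 288, 3168, 3744, 4320]
  [-11, 35, -5, 41, 50, -28, 16, -9, -24, -47] -> [33, -105, 15, -123, -150, 84, -48, 27, 72, 141] -> [141, 84, 72, 33, 27, 15, -48, -105, -123, -150] -> [-141, -84, -72, -33, -27, -15, 48, 105, 123, 150] -> [1128, 672, 576, 264, 216, 120, -384, -840, -984, -1200] -> [-1200, -984, -840, -384, 120, 216, 264, 576, 672, 1128] -> [-4800, -3936, -3360, -1536, 480, 864, 1056, 2304, 2688, 4512]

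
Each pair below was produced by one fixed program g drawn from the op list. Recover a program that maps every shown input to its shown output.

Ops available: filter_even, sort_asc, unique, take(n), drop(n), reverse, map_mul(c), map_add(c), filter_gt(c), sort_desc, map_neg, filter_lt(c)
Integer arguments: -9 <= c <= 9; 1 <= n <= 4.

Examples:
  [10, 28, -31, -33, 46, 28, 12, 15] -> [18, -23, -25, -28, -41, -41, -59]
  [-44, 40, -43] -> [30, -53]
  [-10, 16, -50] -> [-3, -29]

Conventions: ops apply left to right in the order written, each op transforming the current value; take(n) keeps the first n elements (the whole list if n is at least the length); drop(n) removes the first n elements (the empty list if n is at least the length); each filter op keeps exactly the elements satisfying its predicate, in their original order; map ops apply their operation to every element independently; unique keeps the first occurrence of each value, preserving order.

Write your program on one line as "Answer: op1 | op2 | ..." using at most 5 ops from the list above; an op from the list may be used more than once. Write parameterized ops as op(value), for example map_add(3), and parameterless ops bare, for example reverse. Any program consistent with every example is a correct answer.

map_mul(-1) | map_add(-4) | sort_desc | map_add(-9) | drop(1)

Check, running the answer program on each example:
  [10, 28, -31, -33, 46, 28, 12, 15] -> [-10, -28, 31, 33, -46, -28, -12, -15] -> [-14, -32, 27, 29, -50, -32, -16, -19] -> [29, 27, -14, -16, -19, -32, -32, -50] -> [20, 18, -23, -25, -28, -41, -41, -59] -> [18, -23, -25, -28, -41, -41, -59]
  [-44, 40, -43] -> [44, -40, 43] -> [40, -44, 39] -> [40, 39, -44] -> [31, 30, -53] -> [30, -53]
  [-10, 16, -50] -> [10, -16, 50] -> [6, -20, 46] -> [46, 6, -20] -> [37, -3, -29] -> [-3, -29]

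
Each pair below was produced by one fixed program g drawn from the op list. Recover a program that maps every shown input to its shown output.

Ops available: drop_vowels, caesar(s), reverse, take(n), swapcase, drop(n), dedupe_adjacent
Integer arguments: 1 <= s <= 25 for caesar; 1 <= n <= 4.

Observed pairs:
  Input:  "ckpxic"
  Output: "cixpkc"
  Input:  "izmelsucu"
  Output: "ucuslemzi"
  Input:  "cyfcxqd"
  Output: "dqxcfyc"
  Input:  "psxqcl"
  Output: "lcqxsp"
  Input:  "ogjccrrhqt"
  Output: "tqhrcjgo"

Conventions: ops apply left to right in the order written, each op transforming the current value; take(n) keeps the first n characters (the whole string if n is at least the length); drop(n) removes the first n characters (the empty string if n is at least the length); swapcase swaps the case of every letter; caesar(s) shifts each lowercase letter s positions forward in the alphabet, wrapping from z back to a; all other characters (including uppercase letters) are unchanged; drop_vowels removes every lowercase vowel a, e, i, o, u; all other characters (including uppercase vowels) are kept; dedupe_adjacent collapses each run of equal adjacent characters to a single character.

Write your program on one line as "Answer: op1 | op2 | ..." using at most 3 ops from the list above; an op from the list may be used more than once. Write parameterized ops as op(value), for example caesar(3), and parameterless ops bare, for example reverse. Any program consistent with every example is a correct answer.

dedupe_adjacent | reverse

Check, running the answer program on each example:
  "ckpxic" -> "ckpxic" -> "cixpkc"
  "izmelsucu" -> "izmelsucu" -> "ucuslemzi"
  "cyfcxqd" -> "cyfcxqd" -> "dqxcfyc"
  "psxqcl" -> "psxqcl" -> "lcqxsp"
  "ogjccrrhqt" -> "ogjcrhqt" -> "tqhrcjgo"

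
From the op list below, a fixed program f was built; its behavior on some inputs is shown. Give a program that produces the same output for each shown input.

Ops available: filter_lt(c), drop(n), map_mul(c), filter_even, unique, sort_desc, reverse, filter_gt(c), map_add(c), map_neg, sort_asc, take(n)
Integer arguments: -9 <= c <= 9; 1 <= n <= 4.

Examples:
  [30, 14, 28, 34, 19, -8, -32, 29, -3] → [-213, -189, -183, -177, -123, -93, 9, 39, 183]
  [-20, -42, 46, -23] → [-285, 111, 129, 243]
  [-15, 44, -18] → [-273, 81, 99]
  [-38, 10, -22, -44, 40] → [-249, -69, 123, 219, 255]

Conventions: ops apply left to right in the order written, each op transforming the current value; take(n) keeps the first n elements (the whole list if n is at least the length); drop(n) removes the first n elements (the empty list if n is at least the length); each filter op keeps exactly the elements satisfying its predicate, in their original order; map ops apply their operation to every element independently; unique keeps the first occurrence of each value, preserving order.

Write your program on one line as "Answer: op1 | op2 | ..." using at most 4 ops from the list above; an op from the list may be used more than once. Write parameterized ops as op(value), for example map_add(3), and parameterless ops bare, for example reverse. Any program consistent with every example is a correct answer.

map_mul(-6) | sort_asc | map_add(-9)

Check, running the answer program on each example:
  [30, 14, 28, 34, 19, -8, -32, 29, -3] -> [-180, -84, -168, -204, -114, 48, 192, -174, 18] -> [-204, -180, -174, -168, -114, -84, 18, 48, 192] -> [-213, -189, -183, -177, -123, -93, 9, 39, 183]
  [-20, -42, 46, -23] -> [120, 252, -276, 138] -> [-276, 120, 138, 252] -> [-285, 111, 129, 243]
  [-15, 44, -18] -> [90, -264, 108] -> [-264, 90, 108] -> [-273, 81, 99]
  [-38, 10, -22, -44, 40] -> [228, -60, 132, 264, -240] -> [-240, -60, 132, 228, 264] -> [-249, -69, 123, 219, 255]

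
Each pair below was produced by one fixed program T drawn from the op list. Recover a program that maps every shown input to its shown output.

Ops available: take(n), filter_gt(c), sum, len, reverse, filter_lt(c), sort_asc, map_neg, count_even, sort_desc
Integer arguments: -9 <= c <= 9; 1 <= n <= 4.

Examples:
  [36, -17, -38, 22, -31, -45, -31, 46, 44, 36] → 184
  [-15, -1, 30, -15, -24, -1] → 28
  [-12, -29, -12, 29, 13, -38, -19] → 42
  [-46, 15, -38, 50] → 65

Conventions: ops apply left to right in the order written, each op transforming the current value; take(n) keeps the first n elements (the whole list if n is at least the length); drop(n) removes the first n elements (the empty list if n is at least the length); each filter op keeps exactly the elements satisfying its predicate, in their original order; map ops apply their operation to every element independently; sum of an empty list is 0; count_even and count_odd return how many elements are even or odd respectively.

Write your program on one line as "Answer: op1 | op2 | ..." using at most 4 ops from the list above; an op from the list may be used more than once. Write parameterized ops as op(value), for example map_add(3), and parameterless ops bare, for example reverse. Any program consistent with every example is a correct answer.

filter_gt(-9) | sort_desc | sum

Check, running the answer program on each example:
  [36, -17, -38, 22, -31, -45, -31, 46, 44, 36] -> [36, 22, 46, 44, 36] -> [46, 44, 36, 36, 22] -> 184
  [-15, -1, 30, -15, -24, -1] -> [-1, 30, -1] -> [30, -1, -1] -> 28
  [-12, -29, -12, 29, 13, -38, -19] -> [29, 13] -> [29, 13] -> 42
  [-46, 15, -38, 50] -> [15, 50] -> [50, 15] -> 65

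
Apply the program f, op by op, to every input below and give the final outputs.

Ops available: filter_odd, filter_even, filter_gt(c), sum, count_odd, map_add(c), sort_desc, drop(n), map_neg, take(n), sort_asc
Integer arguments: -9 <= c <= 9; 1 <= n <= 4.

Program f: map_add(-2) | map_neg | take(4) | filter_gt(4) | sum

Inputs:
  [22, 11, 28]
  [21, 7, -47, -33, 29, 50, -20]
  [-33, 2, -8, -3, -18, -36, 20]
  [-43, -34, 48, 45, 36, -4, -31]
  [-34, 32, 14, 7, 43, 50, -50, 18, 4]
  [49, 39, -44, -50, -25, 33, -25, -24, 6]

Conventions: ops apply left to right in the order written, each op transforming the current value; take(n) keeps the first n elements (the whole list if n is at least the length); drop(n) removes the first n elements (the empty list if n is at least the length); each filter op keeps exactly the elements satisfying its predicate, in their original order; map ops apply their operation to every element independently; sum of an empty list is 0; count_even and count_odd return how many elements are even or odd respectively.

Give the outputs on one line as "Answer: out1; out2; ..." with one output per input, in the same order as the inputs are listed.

0; 84; 50; 81; 36; 98

Execution, op by op:
  [22, 11, 28] -> [20, 9, 26] -> [-20, -9, -26] -> [-20, -9, -26] -> [] -> 0
  [21, 7, -47, -33, 29, 50, -20] -> [19, 5, -49, -35, 27, 48, -22] -> [-19, -5, 49, 35, -27, -48, 22] -> [-19, -5, 49, 35] -> [49, 35] -> 84
  [-33, 2, -8, -3, -18, -36, 20] -> [-35, 0, -10, -5, -20, -38, 18] -> [35, 0, 10, 5, 20, 38, -18] -> [35, 0, 10, 5] -> [35, 10, 5] -> 50
  [-43, -34, 48, 45, 36, -4, -31] -> [-45, -36, 46, 43, 34, -6, -33] -> [45, 36, -46, -43, -34, 6, 33] -> [45, 36, -46, -43] -> [45, 36] -> 81
  [-34, 32, 14, 7, 43, 50, -50, 18, 4] -> [-36, 30, 12, 5, 41, 48, -52, 16, 2] -> [36, -30, -12, -5, -41, -48, 52, -16, -2] -> [36, -30, -12, -5] -> [36] -> 36
  [49, 39, -44, -50, -25, 33, -25, -24, 6] -> [47, 37, -46, -52, -27, 31, -27, -26, 4] -> [-47, -37, 46, 52, 27, -31, 27, 26, -4] -> [-47, -37, 46, 52] -> [46, 52] -> 98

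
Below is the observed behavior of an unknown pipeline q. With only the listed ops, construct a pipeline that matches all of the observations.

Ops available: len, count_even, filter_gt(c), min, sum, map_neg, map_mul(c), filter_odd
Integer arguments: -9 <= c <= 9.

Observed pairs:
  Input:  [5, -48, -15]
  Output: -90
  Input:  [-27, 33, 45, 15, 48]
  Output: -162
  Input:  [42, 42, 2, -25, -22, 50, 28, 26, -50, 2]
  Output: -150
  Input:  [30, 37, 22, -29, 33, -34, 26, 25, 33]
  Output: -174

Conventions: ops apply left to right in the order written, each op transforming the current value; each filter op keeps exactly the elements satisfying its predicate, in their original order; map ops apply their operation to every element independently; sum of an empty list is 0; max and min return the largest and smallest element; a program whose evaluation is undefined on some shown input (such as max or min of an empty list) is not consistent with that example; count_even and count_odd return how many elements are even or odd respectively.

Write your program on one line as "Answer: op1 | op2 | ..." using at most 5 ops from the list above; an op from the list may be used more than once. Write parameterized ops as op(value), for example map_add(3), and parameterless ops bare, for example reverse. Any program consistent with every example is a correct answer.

map_mul(-3) | filter_odd | map_mul(-2) | min

Check, running the answer program on each example:
  [5, -48, -15] -> [-15, 144, 45] -> [-15, 45] -> [30, -90] -> -90
  [-27, 33, 45, 15, 48] -> [81, -99, -135, -45, -144] -> [81, -99, -135, -45] -> [-162, 198, 270, 90] -> -162
  [42, 42, 2, -25, -22, 50, 28, 26, -50, 2] -> [-126, -126, -6, 75, 66, -150, -84, -78, 150, -6] -> [75] -> [-150] -> -150
  [30, 37, 22, -29, 33, -34, 26, 25, 33] -> [-90, -111, -66, 87, -99, 102, -78, -75, -99] -> [-111, 87, -99, -75, -99] -> [222, -174, 198, 150, 198] -> -174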